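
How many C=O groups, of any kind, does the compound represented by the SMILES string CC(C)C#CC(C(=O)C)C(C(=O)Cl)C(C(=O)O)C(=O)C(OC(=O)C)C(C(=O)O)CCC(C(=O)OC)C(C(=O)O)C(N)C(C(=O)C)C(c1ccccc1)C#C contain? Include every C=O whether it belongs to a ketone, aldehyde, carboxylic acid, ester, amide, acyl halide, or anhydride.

9

CH(COCH3): ketone, 1 C=O (running total 1).
CH(COCl): acyl halide, 1 C=O (running total 2).
CH(COOH): carboxylic acid, 1 C=O (running total 3).
CO: ketone, 1 C=O (running total 4).
CH(OCOCH3): ester, 1 C=O (running total 5).
CH(COOH): carboxylic acid, 1 C=O (running total 6).
CH(COOCH3): ester, 1 C=O (running total 7).
CH(COOH): carboxylic acid, 1 C=O (running total 8).
CH(COCH3): ketone, 1 C=O (running total 9).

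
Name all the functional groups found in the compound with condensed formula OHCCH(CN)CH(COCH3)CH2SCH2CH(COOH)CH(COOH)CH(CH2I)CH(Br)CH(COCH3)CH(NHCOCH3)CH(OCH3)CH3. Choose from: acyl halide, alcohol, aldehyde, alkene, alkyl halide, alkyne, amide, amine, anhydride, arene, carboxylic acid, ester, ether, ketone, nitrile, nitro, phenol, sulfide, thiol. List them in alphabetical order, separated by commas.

aldehyde, alkyl halide, amide, carboxylic acid, ether, ketone, nitrile, sulfide

Reading the structure from left to right:
  OHC: terminal –CHO: carbonyl C bonded to H and C → aldehyde.
  CH(CN): pendant –C≡N: nitrile.
  CH(COCH3): pendant –COCH3: carbonyl C bonded to two carbons → ketone.
  CH2SCH2: C–S–C linkage → sulfide (thioether).
  CH(COOH): pendant –COOH: carbonyl C bonded to C and –OH → carboxylic acid.
  CH(COOH): pendant –COOH: carbonyl C bonded to C and –OH → carboxylic acid.
  CH(CH2I): pendant –CH2X: halogen on sp³ carbon → alkyl halide.
  CH(Br): halogen on an sp³ carbon → alkyl halide.
  CH(COCH3): pendant –COCH3: carbonyl C bonded to two carbons → ketone.
  CH(NHCOCH3): pendant –NHC(=O)CH3: N bonded to a carbonyl → amide (not amine).
  CH(OCH3): pendant –OCH3: C–O–C with sp³ C, no adjacent C=O → ether.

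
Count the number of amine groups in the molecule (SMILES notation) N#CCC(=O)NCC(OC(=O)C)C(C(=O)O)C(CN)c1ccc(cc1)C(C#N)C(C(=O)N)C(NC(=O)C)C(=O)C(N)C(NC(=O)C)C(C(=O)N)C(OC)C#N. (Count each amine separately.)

N≡C–: carbon triple-bonded to nitrogen → nitrile.
–C(=O)–N– linkage → amide (the N is not an amine).
pendant –OC(=O)CH3: an acyloxy group → ester.
pendant –COOH: carbonyl C bonded to C and –OH → carboxylic acid.
pendant –CH2NH2: N on sp³ C, no adjacent C=O → amine.
para-disubstituted benzene ring → arene.
pendant –C≡N: nitrile.
pendant –CONH2: carbonyl C bonded to C and N → amide.
pendant –NHC(=O)CH3: N bonded to a carbonyl → amide (not amine).
–C(=O)– with carbon on both sides → ketone.
–NH2 on an sp³ carbon with no adjacent C=O → amine.
pendant –NHC(=O)CH3: N bonded to a carbonyl → amide (not amine).
pendant –CONH2: carbonyl C bonded to C and N → amide.
pendant –OCH3: C–O–C with sp³ C, no adjacent C=O → ether.
–C≡N: carbon triple-bonded to nitrogen → nitrile.
Amine appears at: CH(CH2NH2), CH(NH2) → 2.

2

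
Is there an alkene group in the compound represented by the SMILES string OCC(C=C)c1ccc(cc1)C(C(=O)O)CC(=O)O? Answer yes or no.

Working along the chain:
  HOCH2: HO– on an sp³ carbon → alcohol.
  CH(CH=CH2): pendant –CH=CH2: C=C double bond → alkene.
  C6H4: para-disubstituted benzene ring → arene.
  CH(COOH): pendant –COOH: carbonyl C bonded to C and –OH → carboxylic acid.
  COOH: –COOH: carbonyl C bonded to –OH and C → carboxylic acid (the –OH is not a separate alcohol).
The CH(CH=CH2) segment supplies the alkene: pendant –CH=CH2: C=C double bond → alkene.

yes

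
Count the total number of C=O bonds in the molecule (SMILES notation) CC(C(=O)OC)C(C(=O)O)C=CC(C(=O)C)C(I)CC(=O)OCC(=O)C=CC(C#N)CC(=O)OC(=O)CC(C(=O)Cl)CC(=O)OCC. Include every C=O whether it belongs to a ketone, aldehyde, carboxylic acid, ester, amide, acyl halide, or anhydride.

CH(COOCH3): ester, 1 C=O (running total 1).
CH(COOH): carboxylic acid, 1 C=O (running total 2).
CH(COCH3): ketone, 1 C=O (running total 3).
CH2COOCH2: ester, 1 C=O (running total 4).
CO: ketone, 1 C=O (running total 5).
CH2CO-O-COCH2: anhydride, 2 C=O (running total 7).
CH(COCl): acyl halide, 1 C=O (running total 8).
COOCH2CH3: ester, 1 C=O (running total 9).

9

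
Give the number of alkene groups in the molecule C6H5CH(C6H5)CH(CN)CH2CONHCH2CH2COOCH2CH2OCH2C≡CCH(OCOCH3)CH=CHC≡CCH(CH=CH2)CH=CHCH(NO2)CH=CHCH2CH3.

4

C6H5– phenyl ring → arene.
pendant –C6H5: benzene ring → arene.
pendant –C≡N: nitrile.
–C(=O)–N– linkage → amide (the N is not an amine).
–C(=O)–O–C with C on the carbonyl side → ester.
C–O–C with sp³ carbons on both sides and no adjacent C=O → ether.
C≡C triple bond → alkyne.
pendant –OC(=O)CH3: an acyloxy group → ester.
C=C double bond → alkene.
C≡C triple bond → alkyne.
pendant –CH=CH2: C=C double bond → alkene.
C=C double bond → alkene.
–NO2 on an sp³ carbon → nitro (the N=O is not a carbonyl).
C=C double bond → alkene.
Alkene appears at: CH=CH, CH(CH=CH2), CH=CH, CH=CH → 4.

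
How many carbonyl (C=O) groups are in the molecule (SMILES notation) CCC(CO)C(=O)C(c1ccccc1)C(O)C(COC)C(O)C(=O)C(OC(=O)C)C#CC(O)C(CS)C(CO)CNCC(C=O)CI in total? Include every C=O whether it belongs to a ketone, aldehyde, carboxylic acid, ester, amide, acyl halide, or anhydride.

4

CO: ketone, 1 C=O (running total 1).
CO: ketone, 1 C=O (running total 2).
CH(OCOCH3): ester, 1 C=O (running total 3).
CH(CHO): aldehyde, 1 C=O (running total 4).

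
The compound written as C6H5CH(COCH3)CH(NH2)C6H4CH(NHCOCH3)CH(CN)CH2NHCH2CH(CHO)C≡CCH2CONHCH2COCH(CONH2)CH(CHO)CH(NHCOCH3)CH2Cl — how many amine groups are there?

2

C6H5– phenyl ring → arene.
pendant –COCH3: carbonyl C bonded to two carbons → ketone.
–NH2 on an sp³ carbon with no adjacent C=O → amine.
para-disubstituted benzene ring → arene.
pendant –NHC(=O)CH3: N bonded to a carbonyl → amide (not amine).
pendant –C≡N: nitrile.
C–N–C with sp³ carbons and no adjacent C=O → amine (secondary).
pendant –CHO: carbonyl C bonded to C and H → aldehyde.
C≡C triple bond → alkyne.
–C(=O)–N– linkage → amide (the N is not an amine).
–C(=O)– with carbon on both sides → ketone.
pendant –CONH2: carbonyl C bonded to C and N → amide.
pendant –CHO: carbonyl C bonded to C and H → aldehyde.
pendant –NHC(=O)CH3: N bonded to a carbonyl → amide (not amine).
halogen on an sp³ carbon → alkyl halide.
Amine appears at: CH(NH2), CH2NHCH2 → 2.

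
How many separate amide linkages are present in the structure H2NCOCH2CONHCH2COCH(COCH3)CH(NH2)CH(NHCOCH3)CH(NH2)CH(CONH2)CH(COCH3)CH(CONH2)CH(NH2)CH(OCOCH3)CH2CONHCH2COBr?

Working along the chain:
  H2NCO: –C(=O)NH2: carbonyl C bonded to C and to N → amide (the N is not a separate amine).
  CH2CONHCH2: –C(=O)–N– linkage → amide (the N is not an amine).
  CO: –C(=O)– with carbon on both sides → ketone.
  CH(COCH3): pendant –COCH3: carbonyl C bonded to two carbons → ketone.
  CH(NH2): –NH2 on an sp³ carbon with no adjacent C=O → amine.
  CH(NHCOCH3): pendant –NHC(=O)CH3: N bonded to a carbonyl → amide (not amine).
  CH(NH2): –NH2 on an sp³ carbon with no adjacent C=O → amine.
  CH(CONH2): pendant –CONH2: carbonyl C bonded to C and N → amide.
  CH(COCH3): pendant –COCH3: carbonyl C bonded to two carbons → ketone.
  CH(CONH2): pendant –CONH2: carbonyl C bonded to C and N → amide.
  CH(NH2): –NH2 on an sp³ carbon with no adjacent C=O → amine.
  CH(OCOCH3): pendant –OC(=O)CH3: an acyloxy group → ester.
  CH2CONHCH2: –C(=O)–N– linkage → amide (the N is not an amine).
  COBr: –C(=O)Br: carbonyl C bonded to C and to a halogen → acyl halide (not alkyl halide).
Amide appears at: H2NCO, CH2CONHCH2, CH(NHCOCH3), CH(CONH2), CH(CONH2), CH2CONHCH2 → 6.

6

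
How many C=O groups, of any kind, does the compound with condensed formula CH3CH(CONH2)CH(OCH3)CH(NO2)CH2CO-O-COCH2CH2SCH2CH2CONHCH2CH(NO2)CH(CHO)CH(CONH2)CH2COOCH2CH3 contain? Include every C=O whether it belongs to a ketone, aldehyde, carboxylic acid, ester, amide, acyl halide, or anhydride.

CH(CONH2): amide, 1 C=O (running total 1).
CH2CO-O-COCH2: anhydride, 2 C=O (running total 3).
CH2CONHCH2: amide, 1 C=O (running total 4).
CH(CHO): aldehyde, 1 C=O (running total 5).
CH(CONH2): amide, 1 C=O (running total 6).
CH2COOCH2: ester, 1 C=O (running total 7).

7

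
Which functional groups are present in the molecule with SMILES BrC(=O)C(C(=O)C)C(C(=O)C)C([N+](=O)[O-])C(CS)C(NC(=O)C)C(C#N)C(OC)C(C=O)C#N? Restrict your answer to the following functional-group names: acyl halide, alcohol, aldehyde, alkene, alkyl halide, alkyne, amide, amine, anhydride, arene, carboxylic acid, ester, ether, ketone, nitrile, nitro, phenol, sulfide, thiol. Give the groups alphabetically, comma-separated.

–C(=O)Br: carbonyl C bonded to C and to a halogen → acyl halide (not alkyl halide).
pendant –COCH3: carbonyl C bonded to two carbons → ketone.
pendant –COCH3: carbonyl C bonded to two carbons → ketone.
–NO2 on an sp³ carbon → nitro (the N=O is not a carbonyl).
pendant –CH2SH → thiol.
pendant –NHC(=O)CH3: N bonded to a carbonyl → amide (not amine).
pendant –C≡N: nitrile.
pendant –OCH3: C–O–C with sp³ C, no adjacent C=O → ether.
pendant –CHO: carbonyl C bonded to C and H → aldehyde.
–C≡N: carbon triple-bonded to nitrogen → nitrile.

acyl halide, aldehyde, amide, ether, ketone, nitrile, nitro, thiol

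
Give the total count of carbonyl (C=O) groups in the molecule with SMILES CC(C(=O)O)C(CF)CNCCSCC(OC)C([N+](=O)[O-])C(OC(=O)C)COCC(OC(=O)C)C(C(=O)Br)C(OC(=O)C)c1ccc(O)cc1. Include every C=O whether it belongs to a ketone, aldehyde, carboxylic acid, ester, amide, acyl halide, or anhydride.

CH(COOH): carboxylic acid, 1 C=O (running total 1).
CH(OCOCH3): ester, 1 C=O (running total 2).
CH(OCOCH3): ester, 1 C=O (running total 3).
CH(COBr): acyl halide, 1 C=O (running total 4).
CH(OCOCH3): ester, 1 C=O (running total 5).

5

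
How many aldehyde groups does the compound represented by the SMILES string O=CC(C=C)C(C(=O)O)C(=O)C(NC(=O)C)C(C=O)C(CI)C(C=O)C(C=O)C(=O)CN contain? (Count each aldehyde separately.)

4

terminal –CHO: carbonyl C bonded to H and C → aldehyde.
pendant –CH=CH2: C=C double bond → alkene.
pendant –COOH: carbonyl C bonded to C and –OH → carboxylic acid.
–C(=O)– with carbon on both sides → ketone.
pendant –NHC(=O)CH3: N bonded to a carbonyl → amide (not amine).
pendant –CHO: carbonyl C bonded to C and H → aldehyde.
pendant –CH2X: halogen on sp³ carbon → alkyl halide.
pendant –CHO: carbonyl C bonded to C and H → aldehyde.
pendant –CHO: carbonyl C bonded to C and H → aldehyde.
–C(=O)– with carbon on both sides → ketone.
–NH2 on an sp³ carbon with no adjacent C=O → amine.
Aldehyde appears at: OHC, CH(CHO), CH(CHO), CH(CHO) → 4.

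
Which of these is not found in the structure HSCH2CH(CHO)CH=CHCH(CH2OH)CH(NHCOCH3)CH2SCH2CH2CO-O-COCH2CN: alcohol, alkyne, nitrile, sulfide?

sulfide: present (CH2SCH2 — C–S–C linkage → sulfide (thioether)).
nitrile: present (CN — –C≡N: carbon triple-bonded to nitrogen → nitrile).
alcohol: present (CH(CH2OH) — pendant –CH2OH on an sp³ backbone C → alcohol).
alkyne: absent. In CN, the triple bond is C≡N, not C≡C, so it is a nitrile.

alkyne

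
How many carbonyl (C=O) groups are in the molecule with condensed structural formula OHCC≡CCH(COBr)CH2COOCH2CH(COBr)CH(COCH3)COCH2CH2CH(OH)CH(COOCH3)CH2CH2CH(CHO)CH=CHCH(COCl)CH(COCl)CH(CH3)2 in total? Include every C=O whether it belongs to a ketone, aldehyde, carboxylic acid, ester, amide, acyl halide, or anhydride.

OHC: aldehyde, 1 C=O (running total 1).
CH(COBr): acyl halide, 1 C=O (running total 2).
CH2COOCH2: ester, 1 C=O (running total 3).
CH(COBr): acyl halide, 1 C=O (running total 4).
CH(COCH3): ketone, 1 C=O (running total 5).
CO: ketone, 1 C=O (running total 6).
CH(COOCH3): ester, 1 C=O (running total 7).
CH(CHO): aldehyde, 1 C=O (running total 8).
CH(COCl): acyl halide, 1 C=O (running total 9).
CH(COCl): acyl halide, 1 C=O (running total 10).

10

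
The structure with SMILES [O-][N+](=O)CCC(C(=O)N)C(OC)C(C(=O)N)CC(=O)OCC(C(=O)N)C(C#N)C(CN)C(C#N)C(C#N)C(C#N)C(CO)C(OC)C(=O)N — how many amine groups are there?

1

–NO2 on carbon → nitro group.
pendant –CONH2: carbonyl C bonded to C and N → amide.
pendant –OCH3: C–O–C with sp³ C, no adjacent C=O → ether.
pendant –CONH2: carbonyl C bonded to C and N → amide.
–C(=O)–O–C with C on the carbonyl side → ester.
pendant –CONH2: carbonyl C bonded to C and N → amide.
pendant –C≡N: nitrile.
pendant –CH2NH2: N on sp³ C, no adjacent C=O → amine.
pendant –C≡N: nitrile.
pendant –C≡N: nitrile.
pendant –C≡N: nitrile.
pendant –CH2OH on an sp³ backbone C → alcohol.
pendant –OCH3: C–O–C with sp³ C, no adjacent C=O → ether.
–C(=O)NH2: carbonyl C bonded to C and to N → amide (the N is not a separate amine).
Amine appears at: CH(CH2NH2) → 1.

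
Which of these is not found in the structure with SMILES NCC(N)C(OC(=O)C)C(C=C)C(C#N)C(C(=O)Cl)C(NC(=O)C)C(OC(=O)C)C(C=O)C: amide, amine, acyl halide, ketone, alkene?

ketone

alkene: present (CH(CH=CH2) — pendant –CH=CH2: C=C double bond → alkene).
amide: present (CH(NHCOCH3) — pendant –NHC(=O)CH3: N bonded to a carbonyl → amide (not amine)).
acyl halide: present (CH(COCl) — pendant –C(=O)X: carbonyl C bonded to C and halogen → acyl halide).
amine: present (H2NCH2 — –NH2 on an sp³ carbon with no adjacent C=O → amine).
ketone: absent. In CH(OCOCH3), the C=O is bonded to an –O–C group, which defines an ester, not a ketone. In CH(NHCOCH3), the C=O is bonded to nitrogen, which defines an amide, not a ketone. In CH(CHO), the carbonyl carbon carries an H, so it is an aldehyde, not a ketone. In CH(COCl), the C=O is bonded to a halogen, which defines an acyl halide, not a ketone.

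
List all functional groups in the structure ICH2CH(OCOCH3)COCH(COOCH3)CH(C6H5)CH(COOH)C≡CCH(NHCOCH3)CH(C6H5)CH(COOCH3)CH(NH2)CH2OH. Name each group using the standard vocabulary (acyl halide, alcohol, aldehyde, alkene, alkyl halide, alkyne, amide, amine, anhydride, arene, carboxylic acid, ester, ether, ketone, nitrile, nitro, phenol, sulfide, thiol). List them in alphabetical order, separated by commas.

Taking each segment in turn:
  ICH2: halogen on an sp³ carbon → alkyl halide.
  CH(OCOCH3): pendant –OC(=O)CH3: an acyloxy group → ester.
  CO: –C(=O)– with carbon on both sides → ketone.
  CH(COOCH3): pendant –COOCH3: carbonyl C bonded to C and –OCH3 → ester.
  CH(C6H5): pendant –C6H5: benzene ring → arene.
  CH(COOH): pendant –COOH: carbonyl C bonded to C and –OH → carboxylic acid.
  C≡C: C≡C triple bond → alkyne.
  CH(NHCOCH3): pendant –NHC(=O)CH3: N bonded to a carbonyl → amide (not amine).
  CH(C6H5): pendant –C6H5: benzene ring → arene.
  CH(COOCH3): pendant –COOCH3: carbonyl C bonded to C and –OCH3 → ester.
  CH(NH2): –NH2 on an sp³ carbon with no adjacent C=O → amine.
  CH2OH: –OH on an sp³ carbon → alcohol.

alcohol, alkyl halide, alkyne, amide, amine, arene, carboxylic acid, ester, ketone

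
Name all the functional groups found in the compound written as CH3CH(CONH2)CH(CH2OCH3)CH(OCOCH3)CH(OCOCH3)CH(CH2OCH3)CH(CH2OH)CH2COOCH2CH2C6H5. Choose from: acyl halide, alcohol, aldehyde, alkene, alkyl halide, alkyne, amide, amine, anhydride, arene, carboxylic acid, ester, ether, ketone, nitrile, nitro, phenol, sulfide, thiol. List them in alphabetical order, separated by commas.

alcohol, amide, arene, ester, ether

Working along the chain:
  CH(CONH2): pendant –CONH2: carbonyl C bonded to C and N → amide.
  CH(CH2OCH3): pendant –CH2OCH3: C–O–C linkage → ether.
  CH(OCOCH3): pendant –OC(=O)CH3: an acyloxy group → ester.
  CH(OCOCH3): pendant –OC(=O)CH3: an acyloxy group → ester.
  CH(CH2OCH3): pendant –CH2OCH3: C–O–C linkage → ether.
  CH(CH2OH): pendant –CH2OH on an sp³ backbone C → alcohol.
  CH2COOCH2: –C(=O)–O–C with C on the carbonyl side → ester.
  C6H5: –C6H5 phenyl ring → arene.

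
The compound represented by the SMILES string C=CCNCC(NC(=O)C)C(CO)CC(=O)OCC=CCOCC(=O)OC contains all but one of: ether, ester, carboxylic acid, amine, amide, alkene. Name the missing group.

amine: present (CH2NHCH2 — C–N–C with sp³ carbons and no adjacent C=O → amine (secondary)).
ester: present (CH2COOCH2 — –C(=O)–O–C with C on the carbonyl side → ester).
ether: present (CH2OCH2 — C–O–C with sp³ carbons on both sides and no adjacent C=O → ether).
amide: present (CH(NHCOCH3) — pendant –NHC(=O)CH3: N bonded to a carbonyl → amide (not amine)).
alkene: present (CH2=CH — C=C double bond → alkene).
carboxylic acid: absent. In each of CH2COOCH2 and COOCH3, the acyl oxygen is bonded to carbon (–O–C), not to H, so this is an ester. In CH(NHCOCH3), the carbonyl is bonded to nitrogen, not to –OH; that is an amide.

carboxylic acid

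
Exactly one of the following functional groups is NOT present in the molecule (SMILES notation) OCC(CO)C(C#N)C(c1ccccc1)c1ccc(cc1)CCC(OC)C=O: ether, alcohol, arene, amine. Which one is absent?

amine

ether: present (CH(OCH3) — pendant –OCH3: C–O–C with sp³ C, no adjacent C=O → ether).
alcohol: present (HOCH2 — HO– on an sp³ carbon → alcohol).
arene: present (CH(C6H5) — pendant –C6H5: benzene ring → arene).
amine: no segment matches this pattern.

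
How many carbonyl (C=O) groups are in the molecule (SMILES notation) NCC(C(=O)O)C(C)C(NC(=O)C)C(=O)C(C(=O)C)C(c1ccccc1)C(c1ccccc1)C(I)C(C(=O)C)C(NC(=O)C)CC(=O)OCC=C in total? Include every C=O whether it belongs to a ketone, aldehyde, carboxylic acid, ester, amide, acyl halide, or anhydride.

CH(COOH): carboxylic acid, 1 C=O (running total 1).
CH(NHCOCH3): amide, 1 C=O (running total 2).
CO: ketone, 1 C=O (running total 3).
CH(COCH3): ketone, 1 C=O (running total 4).
CH(COCH3): ketone, 1 C=O (running total 5).
CH(NHCOCH3): amide, 1 C=O (running total 6).
CH2COOCH2: ester, 1 C=O (running total 7).

7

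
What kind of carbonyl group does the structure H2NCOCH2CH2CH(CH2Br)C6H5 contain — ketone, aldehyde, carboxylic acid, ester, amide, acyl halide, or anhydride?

amide

The carbonyl is in the H2NCO segment: –C(=O)NH2: carbonyl C bonded to C and to N → amide (the N is not a separate amine).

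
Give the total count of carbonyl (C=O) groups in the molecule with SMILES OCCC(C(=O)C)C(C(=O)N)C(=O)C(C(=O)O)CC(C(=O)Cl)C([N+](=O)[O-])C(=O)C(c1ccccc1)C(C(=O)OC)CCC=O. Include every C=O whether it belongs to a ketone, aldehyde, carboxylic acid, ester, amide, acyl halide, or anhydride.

CH(COCH3): ketone, 1 C=O (running total 1).
CH(CONH2): amide, 1 C=O (running total 2).
CO: ketone, 1 C=O (running total 3).
CH(COOH): carboxylic acid, 1 C=O (running total 4).
CH(COCl): acyl halide, 1 C=O (running total 5).
CO: ketone, 1 C=O (running total 6).
CH(COOCH3): ester, 1 C=O (running total 7).
CHO: aldehyde, 1 C=O (running total 8).

8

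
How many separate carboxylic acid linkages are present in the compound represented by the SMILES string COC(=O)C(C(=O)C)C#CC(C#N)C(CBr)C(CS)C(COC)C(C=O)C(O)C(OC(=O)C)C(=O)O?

1

CH3O–C(=O)–: carbonyl C bonded to C and to –OCH3 → ester (not ketone + ether).
pendant –COCH3: carbonyl C bonded to two carbons → ketone.
C≡C triple bond → alkyne.
pendant –C≡N: nitrile.
pendant –CH2X: halogen on sp³ carbon → alkyl halide.
pendant –CH2SH → thiol.
pendant –CH2OCH3: C–O–C linkage → ether.
pendant –CHO: carbonyl C bonded to C and H → aldehyde.
–OH on an sp³ carbon → alcohol (secondary).
pendant –OC(=O)CH3: an acyloxy group → ester.
–COOH: carbonyl C bonded to –OH and C → carboxylic acid (the –OH is not a separate alcohol).
Carboxylic acid appears at: COOH → 1.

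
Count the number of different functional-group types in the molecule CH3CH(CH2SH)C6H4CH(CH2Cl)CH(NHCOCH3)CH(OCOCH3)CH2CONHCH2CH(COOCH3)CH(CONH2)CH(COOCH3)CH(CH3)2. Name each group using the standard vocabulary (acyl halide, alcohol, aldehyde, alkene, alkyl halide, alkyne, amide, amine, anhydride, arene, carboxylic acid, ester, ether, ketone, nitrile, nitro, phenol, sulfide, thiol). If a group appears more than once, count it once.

pendant –CH2SH → thiol.
para-disubstituted benzene ring → arene.
pendant –CH2X: halogen on sp³ carbon → alkyl halide.
pendant –NHC(=O)CH3: N bonded to a carbonyl → amide (not amine).
pendant –OC(=O)CH3: an acyloxy group → ester.
–C(=O)–N– linkage → amide (the N is not an amine).
pendant –COOCH3: carbonyl C bonded to C and –OCH3 → ester.
pendant –CONH2: carbonyl C bonded to C and N → amide.
pendant –COOCH3: carbonyl C bonded to C and –OCH3 → ester.
Distinct types present: alkyl halide, amide, arene, ester, thiol.

5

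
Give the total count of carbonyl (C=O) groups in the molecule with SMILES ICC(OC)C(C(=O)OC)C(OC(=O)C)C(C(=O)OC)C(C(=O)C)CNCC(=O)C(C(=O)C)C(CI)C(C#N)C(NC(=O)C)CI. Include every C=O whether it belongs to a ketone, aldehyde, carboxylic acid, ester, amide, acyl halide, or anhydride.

CH(COOCH3): ester, 1 C=O (running total 1).
CH(OCOCH3): ester, 1 C=O (running total 2).
CH(COOCH3): ester, 1 C=O (running total 3).
CH(COCH3): ketone, 1 C=O (running total 4).
CO: ketone, 1 C=O (running total 5).
CH(COCH3): ketone, 1 C=O (running total 6).
CH(NHCOCH3): amide, 1 C=O (running total 7).

7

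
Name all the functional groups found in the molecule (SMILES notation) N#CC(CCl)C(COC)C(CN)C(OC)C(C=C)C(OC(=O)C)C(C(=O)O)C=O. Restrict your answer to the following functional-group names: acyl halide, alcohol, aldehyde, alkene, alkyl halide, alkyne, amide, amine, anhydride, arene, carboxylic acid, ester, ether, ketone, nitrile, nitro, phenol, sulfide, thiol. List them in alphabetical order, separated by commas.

Working along the chain:
  N≡C: N≡C–: carbon triple-bonded to nitrogen → nitrile.
  CH(CH2Cl): pendant –CH2X: halogen on sp³ carbon → alkyl halide.
  CH(CH2OCH3): pendant –CH2OCH3: C–O–C linkage → ether.
  CH(CH2NH2): pendant –CH2NH2: N on sp³ C, no adjacent C=O → amine.
  CH(OCH3): pendant –OCH3: C–O–C with sp³ C, no adjacent C=O → ether.
  CH(CH=CH2): pendant –CH=CH2: C=C double bond → alkene.
  CH(OCOCH3): pendant –OC(=O)CH3: an acyloxy group → ester.
  CH(COOH): pendant –COOH: carbonyl C bonded to C and –OH → carboxylic acid.
  CHO: terminal –CHO: carbonyl C bonded to H and C → aldehyde.

aldehyde, alkene, alkyl halide, amine, carboxylic acid, ester, ether, nitrile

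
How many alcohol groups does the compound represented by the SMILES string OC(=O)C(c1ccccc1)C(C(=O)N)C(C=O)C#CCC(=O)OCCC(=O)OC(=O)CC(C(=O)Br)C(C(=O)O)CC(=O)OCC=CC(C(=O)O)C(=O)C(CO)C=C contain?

Reading the structure from left to right:
  HOOC: –COOH: carbonyl C bonded to –OH and C → carboxylic acid (the –OH is not a separate alcohol).
  CH(C6H5): pendant –C6H5: benzene ring → arene.
  CH(CONH2): pendant –CONH2: carbonyl C bonded to C and N → amide.
  CH(CHO): pendant –CHO: carbonyl C bonded to C and H → aldehyde.
  C≡C: C≡C triple bond → alkyne.
  CH2COOCH2: –C(=O)–O–C with C on the carbonyl side → ester.
  CH2CO-O-COCH2: two acyl groups sharing one oxygen, –C(=O)–O–C(=O)– → anhydride.
  CH(COBr): pendant –C(=O)X: carbonyl C bonded to C and halogen → acyl halide.
  CH(COOH): pendant –COOH: carbonyl C bonded to C and –OH → carboxylic acid.
  CH2COOCH2: –C(=O)–O–C with C on the carbonyl side → ester.
  CH=CH: C=C double bond → alkene.
  CH(COOH): pendant –COOH: carbonyl C bonded to C and –OH → carboxylic acid.
  CO: –C(=O)– with carbon on both sides → ketone.
  CH(CH2OH): pendant –CH2OH on an sp³ backbone C → alcohol.
  CH=CH2: C=C double bond → alkene.
Alcohol appears at: CH(CH2OH) → 1.

1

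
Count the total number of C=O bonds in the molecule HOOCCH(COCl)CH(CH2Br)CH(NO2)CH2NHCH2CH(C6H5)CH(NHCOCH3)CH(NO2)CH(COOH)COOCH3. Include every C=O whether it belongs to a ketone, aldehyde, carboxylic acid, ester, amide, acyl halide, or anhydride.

5

HOOC: carboxylic acid, 1 C=O (running total 1).
CH(COCl): acyl halide, 1 C=O (running total 2).
CH(NHCOCH3): amide, 1 C=O (running total 3).
CH(COOH): carboxylic acid, 1 C=O (running total 4).
COOCH3: ester, 1 C=O (running total 5).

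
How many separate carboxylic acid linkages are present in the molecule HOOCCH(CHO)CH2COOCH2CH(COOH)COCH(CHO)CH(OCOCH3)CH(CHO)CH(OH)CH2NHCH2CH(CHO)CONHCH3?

–COOH: carbonyl C bonded to –OH and C → carboxylic acid (the –OH is not a separate alcohol).
pendant –CHO: carbonyl C bonded to C and H → aldehyde.
–C(=O)–O–C with C on the carbonyl side → ester.
pendant –COOH: carbonyl C bonded to C and –OH → carboxylic acid.
–C(=O)– with carbon on both sides → ketone.
pendant –CHO: carbonyl C bonded to C and H → aldehyde.
pendant –OC(=O)CH3: an acyloxy group → ester.
pendant –CHO: carbonyl C bonded to C and H → aldehyde.
–OH on an sp³ carbon → alcohol (secondary).
C–N–C with sp³ carbons and no adjacent C=O → amine (secondary).
pendant –CHO: carbonyl C bonded to C and H → aldehyde.
–C(=O)NHCH3: carbonyl C bonded to C and to N → amide (the N is not an amine).
Carboxylic acid appears at: HOOC, CH(COOH) → 2.

2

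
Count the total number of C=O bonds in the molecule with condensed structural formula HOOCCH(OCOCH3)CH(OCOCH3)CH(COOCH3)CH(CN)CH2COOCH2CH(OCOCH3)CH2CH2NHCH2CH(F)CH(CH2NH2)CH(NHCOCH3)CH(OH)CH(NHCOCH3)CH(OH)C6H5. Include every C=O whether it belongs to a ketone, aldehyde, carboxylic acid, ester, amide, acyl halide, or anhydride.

HOOC: carboxylic acid, 1 C=O (running total 1).
CH(OCOCH3): ester, 1 C=O (running total 2).
CH(OCOCH3): ester, 1 C=O (running total 3).
CH(COOCH3): ester, 1 C=O (running total 4).
CH2COOCH2: ester, 1 C=O (running total 5).
CH(OCOCH3): ester, 1 C=O (running total 6).
CH(NHCOCH3): amide, 1 C=O (running total 7).
CH(NHCOCH3): amide, 1 C=O (running total 8).

8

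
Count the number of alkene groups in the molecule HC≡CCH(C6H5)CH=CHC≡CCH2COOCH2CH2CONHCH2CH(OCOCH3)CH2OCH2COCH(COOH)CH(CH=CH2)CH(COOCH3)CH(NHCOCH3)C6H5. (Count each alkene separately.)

2

Taking each segment in turn:
  HC≡C: C≡C triple bond → alkyne.
  CH(C6H5): pendant –C6H5: benzene ring → arene.
  CH=CH: C=C double bond → alkene.
  C≡C: C≡C triple bond → alkyne.
  CH2COOCH2: –C(=O)–O–C with C on the carbonyl side → ester.
  CH2CONHCH2: –C(=O)–N– linkage → amide (the N is not an amine).
  CH(OCOCH3): pendant –OC(=O)CH3: an acyloxy group → ester.
  CH2OCH2: C–O–C with sp³ carbons on both sides and no adjacent C=O → ether.
  CO: –C(=O)– with carbon on both sides → ketone.
  CH(COOH): pendant –COOH: carbonyl C bonded to C and –OH → carboxylic acid.
  CH(CH=CH2): pendant –CH=CH2: C=C double bond → alkene.
  CH(COOCH3): pendant –COOCH3: carbonyl C bonded to C and –OCH3 → ester.
  CH(NHCOCH3): pendant –NHC(=O)CH3: N bonded to a carbonyl → amide (not amine).
  C6H5: –C6H5 phenyl ring → arene.
Alkene appears at: CH=CH, CH(CH=CH2) → 2.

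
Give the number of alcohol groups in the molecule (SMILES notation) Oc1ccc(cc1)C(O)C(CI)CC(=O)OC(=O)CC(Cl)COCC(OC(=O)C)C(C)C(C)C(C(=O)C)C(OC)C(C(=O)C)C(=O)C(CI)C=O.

1

Working along the chain:
  HOC6H4: –OH attached directly to an aromatic ring → phenol (not alcohol); the ring itself is an arene.
  CH(OH): –OH on an sp³ carbon → alcohol (secondary).
  CH(CH2I): pendant –CH2X: halogen on sp³ carbon → alkyl halide.
  CH2CO-O-COCH2: two acyl groups sharing one oxygen, –C(=O)–O–C(=O)– → anhydride.
  CH(Cl): halogen on an sp³ carbon → alkyl halide.
  CH2OCH2: C–O–C with sp³ carbons on both sides and no adjacent C=O → ether.
  CH(OCOCH3): pendant –OC(=O)CH3: an acyloxy group → ester.
  CH(COCH3): pendant –COCH3: carbonyl C bonded to two carbons → ketone.
  CH(OCH3): pendant –OCH3: C–O–C with sp³ C, no adjacent C=O → ether.
  CH(COCH3): pendant –COCH3: carbonyl C bonded to two carbons → ketone.
  CO: –C(=O)– with carbon on both sides → ketone.
  CH(CH2I): pendant –CH2X: halogen on sp³ carbon → alkyl halide.
  CHO: terminal –CHO: carbonyl C bonded to H and C → aldehyde.
Alcohol appears at: CH(OH) → 1.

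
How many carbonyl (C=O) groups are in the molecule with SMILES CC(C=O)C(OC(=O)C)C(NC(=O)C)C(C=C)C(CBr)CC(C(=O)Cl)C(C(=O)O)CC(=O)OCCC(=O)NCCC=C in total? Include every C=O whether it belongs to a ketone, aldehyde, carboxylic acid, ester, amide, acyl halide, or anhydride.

CH(CHO): aldehyde, 1 C=O (running total 1).
CH(OCOCH3): ester, 1 C=O (running total 2).
CH(NHCOCH3): amide, 1 C=O (running total 3).
CH(COCl): acyl halide, 1 C=O (running total 4).
CH(COOH): carboxylic acid, 1 C=O (running total 5).
CH2COOCH2: ester, 1 C=O (running total 6).
CH2CONHCH2: amide, 1 C=O (running total 7).

7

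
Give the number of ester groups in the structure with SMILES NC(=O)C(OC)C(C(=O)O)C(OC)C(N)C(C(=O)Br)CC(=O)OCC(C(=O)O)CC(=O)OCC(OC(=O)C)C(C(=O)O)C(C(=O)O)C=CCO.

Reading the structure from left to right:
  H2NCO: –C(=O)NH2: carbonyl C bonded to C and to N → amide (the N is not a separate amine).
  CH(OCH3): pendant –OCH3: C–O–C with sp³ C, no adjacent C=O → ether.
  CH(COOH): pendant –COOH: carbonyl C bonded to C and –OH → carboxylic acid.
  CH(OCH3): pendant –OCH3: C–O–C with sp³ C, no adjacent C=O → ether.
  CH(NH2): –NH2 on an sp³ carbon with no adjacent C=O → amine.
  CH(COBr): pendant –C(=O)X: carbonyl C bonded to C and halogen → acyl halide.
  CH2COOCH2: –C(=O)–O–C with C on the carbonyl side → ester.
  CH(COOH): pendant –COOH: carbonyl C bonded to C and –OH → carboxylic acid.
  CH2COOCH2: –C(=O)–O–C with C on the carbonyl side → ester.
  CH(OCOCH3): pendant –OC(=O)CH3: an acyloxy group → ester.
  CH(COOH): pendant –COOH: carbonyl C bonded to C and –OH → carboxylic acid.
  CH(COOH): pendant –COOH: carbonyl C bonded to C and –OH → carboxylic acid.
  CH=CH: C=C double bond → alkene.
  CH2OH: –OH on an sp³ carbon → alcohol.
Ester appears at: CH2COOCH2, CH2COOCH2, CH(OCOCH3) → 3.

3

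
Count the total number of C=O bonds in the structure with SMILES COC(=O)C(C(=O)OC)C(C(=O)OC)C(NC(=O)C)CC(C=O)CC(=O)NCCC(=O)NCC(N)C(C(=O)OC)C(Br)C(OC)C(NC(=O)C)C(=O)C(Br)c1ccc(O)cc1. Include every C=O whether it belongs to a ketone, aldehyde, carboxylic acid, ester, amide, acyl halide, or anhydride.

10

CH3OOC: ester, 1 C=O (running total 1).
CH(COOCH3): ester, 1 C=O (running total 2).
CH(COOCH3): ester, 1 C=O (running total 3).
CH(NHCOCH3): amide, 1 C=O (running total 4).
CH(CHO): aldehyde, 1 C=O (running total 5).
CH2CONHCH2: amide, 1 C=O (running total 6).
CH2CONHCH2: amide, 1 C=O (running total 7).
CH(COOCH3): ester, 1 C=O (running total 8).
CH(NHCOCH3): amide, 1 C=O (running total 9).
CO: ketone, 1 C=O (running total 10).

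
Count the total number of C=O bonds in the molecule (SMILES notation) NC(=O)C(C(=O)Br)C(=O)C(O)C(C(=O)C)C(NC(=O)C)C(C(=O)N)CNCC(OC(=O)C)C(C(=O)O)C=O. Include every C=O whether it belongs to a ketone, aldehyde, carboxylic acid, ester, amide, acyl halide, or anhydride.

H2NCO: amide, 1 C=O (running total 1).
CH(COBr): acyl halide, 1 C=O (running total 2).
CO: ketone, 1 C=O (running total 3).
CH(COCH3): ketone, 1 C=O (running total 4).
CH(NHCOCH3): amide, 1 C=O (running total 5).
CH(CONH2): amide, 1 C=O (running total 6).
CH(OCOCH3): ester, 1 C=O (running total 7).
CH(COOH): carboxylic acid, 1 C=O (running total 8).
CHO: aldehyde, 1 C=O (running total 9).

9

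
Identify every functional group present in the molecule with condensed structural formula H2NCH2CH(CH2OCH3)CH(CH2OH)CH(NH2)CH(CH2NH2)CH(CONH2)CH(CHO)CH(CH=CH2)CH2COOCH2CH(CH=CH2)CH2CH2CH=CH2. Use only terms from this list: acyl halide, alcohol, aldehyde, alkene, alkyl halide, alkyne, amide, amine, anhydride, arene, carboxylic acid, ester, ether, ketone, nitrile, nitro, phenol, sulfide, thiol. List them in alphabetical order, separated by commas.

alcohol, aldehyde, alkene, amide, amine, ester, ether

Reading the structure from left to right:
  H2NCH2: –NH2 on an sp³ carbon with no adjacent C=O → amine.
  CH(CH2OCH3): pendant –CH2OCH3: C–O–C linkage → ether.
  CH(CH2OH): pendant –CH2OH on an sp³ backbone C → alcohol.
  CH(NH2): –NH2 on an sp³ carbon with no adjacent C=O → amine.
  CH(CH2NH2): pendant –CH2NH2: N on sp³ C, no adjacent C=O → amine.
  CH(CONH2): pendant –CONH2: carbonyl C bonded to C and N → amide.
  CH(CHO): pendant –CHO: carbonyl C bonded to C and H → aldehyde.
  CH(CH=CH2): pendant –CH=CH2: C=C double bond → alkene.
  CH2COOCH2: –C(=O)–O–C with C on the carbonyl side → ester.
  CH(CH=CH2): pendant –CH=CH2: C=C double bond → alkene.
  CH=CH2: C=C double bond → alkene.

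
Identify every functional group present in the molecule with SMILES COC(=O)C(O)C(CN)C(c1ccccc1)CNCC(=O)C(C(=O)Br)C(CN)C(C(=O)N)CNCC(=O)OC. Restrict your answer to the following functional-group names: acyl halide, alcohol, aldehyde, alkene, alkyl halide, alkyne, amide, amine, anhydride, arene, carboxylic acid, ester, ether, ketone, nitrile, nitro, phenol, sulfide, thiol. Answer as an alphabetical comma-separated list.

acyl halide, alcohol, amide, amine, arene, ester, ketone

CH3O–C(=O)–: carbonyl C bonded to C and to –OCH3 → ester (not ketone + ether).
–OH on an sp³ carbon → alcohol (secondary).
pendant –CH2NH2: N on sp³ C, no adjacent C=O → amine.
pendant –C6H5: benzene ring → arene.
C–N–C with sp³ carbons and no adjacent C=O → amine (secondary).
–C(=O)– with carbon on both sides → ketone.
pendant –C(=O)X: carbonyl C bonded to C and halogen → acyl halide.
pendant –CH2NH2: N on sp³ C, no adjacent C=O → amine.
pendant –CONH2: carbonyl C bonded to C and N → amide.
C–N–C with sp³ carbons and no adjacent C=O → amine (secondary).
–C(=O)OCH3: carbonyl C bonded to C and to –OCH3 → ester (not ketone + ether).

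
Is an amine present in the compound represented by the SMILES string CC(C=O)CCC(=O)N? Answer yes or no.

Working along the chain:
  CH(CHO): pendant –CHO: carbonyl C bonded to C and H → aldehyde.
  CONH2: –C(=O)NH2: carbonyl C bonded to C and to N → amide (the N is not a separate amine).
In CONH2, the nitrogen is bonded directly to a carbonyl carbon, making it part of an amide, not a free amine.
The groups actually present are: aldehyde, amide.

no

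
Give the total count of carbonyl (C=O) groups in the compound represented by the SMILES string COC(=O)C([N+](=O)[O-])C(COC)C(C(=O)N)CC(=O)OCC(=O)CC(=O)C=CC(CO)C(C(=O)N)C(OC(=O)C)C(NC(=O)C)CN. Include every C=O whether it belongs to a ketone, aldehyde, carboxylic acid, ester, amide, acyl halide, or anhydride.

CH3OOC: ester, 1 C=O (running total 1).
CH(CONH2): amide, 1 C=O (running total 2).
CH2COOCH2: ester, 1 C=O (running total 3).
CO: ketone, 1 C=O (running total 4).
CO: ketone, 1 C=O (running total 5).
CH(CONH2): amide, 1 C=O (running total 6).
CH(OCOCH3): ester, 1 C=O (running total 7).
CH(NHCOCH3): amide, 1 C=O (running total 8).

8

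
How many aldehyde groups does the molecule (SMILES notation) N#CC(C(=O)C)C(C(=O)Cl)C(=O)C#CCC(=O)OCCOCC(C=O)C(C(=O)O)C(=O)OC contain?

1

Working along the chain:
  N≡C: N≡C–: carbon triple-bonded to nitrogen → nitrile.
  CH(COCH3): pendant –COCH3: carbonyl C bonded to two carbons → ketone.
  CH(COCl): pendant –C(=O)X: carbonyl C bonded to C and halogen → acyl halide.
  CO: –C(=O)– with carbon on both sides → ketone.
  C≡C: C≡C triple bond → alkyne.
  CH2COOCH2: –C(=O)–O–C with C on the carbonyl side → ester.
  CH2OCH2: C–O–C with sp³ carbons on both sides and no adjacent C=O → ether.
  CH(CHO): pendant –CHO: carbonyl C bonded to C and H → aldehyde.
  CH(COOH): pendant –COOH: carbonyl C bonded to C and –OH → carboxylic acid.
  COOCH3: –C(=O)OCH3: carbonyl C bonded to C and to –OCH3 → ester (not ketone + ether).
Aldehyde appears at: CH(CHO) → 1.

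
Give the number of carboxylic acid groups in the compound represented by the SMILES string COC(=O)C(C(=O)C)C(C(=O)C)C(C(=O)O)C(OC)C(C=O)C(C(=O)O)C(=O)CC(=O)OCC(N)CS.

CH3O–C(=O)–: carbonyl C bonded to C and to –OCH3 → ester (not ketone + ether).
pendant –COCH3: carbonyl C bonded to two carbons → ketone.
pendant –COCH3: carbonyl C bonded to two carbons → ketone.
pendant –COOH: carbonyl C bonded to C and –OH → carboxylic acid.
pendant –OCH3: C–O–C with sp³ C, no adjacent C=O → ether.
pendant –CHO: carbonyl C bonded to C and H → aldehyde.
pendant –COOH: carbonyl C bonded to C and –OH → carboxylic acid.
–C(=O)– with carbon on both sides → ketone.
–C(=O)–O–C with C on the carbonyl side → ester.
–NH2 on an sp³ carbon with no adjacent C=O → amine.
–SH on an sp³ carbon → thiol.
Carboxylic acid appears at: CH(COOH), CH(COOH) → 2.

2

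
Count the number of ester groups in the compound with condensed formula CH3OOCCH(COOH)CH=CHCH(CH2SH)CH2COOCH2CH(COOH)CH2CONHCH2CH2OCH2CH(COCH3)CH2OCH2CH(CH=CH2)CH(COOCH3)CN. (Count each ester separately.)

3

Reading the structure from left to right:
  CH3OOC: CH3O–C(=O)–: carbonyl C bonded to C and to –OCH3 → ester (not ketone + ether).
  CH(COOH): pendant –COOH: carbonyl C bonded to C and –OH → carboxylic acid.
  CH=CH: C=C double bond → alkene.
  CH(CH2SH): pendant –CH2SH → thiol.
  CH2COOCH2: –C(=O)–O–C with C on the carbonyl side → ester.
  CH(COOH): pendant –COOH: carbonyl C bonded to C and –OH → carboxylic acid.
  CH2CONHCH2: –C(=O)–N– linkage → amide (the N is not an amine).
  CH2OCH2: C–O–C with sp³ carbons on both sides and no adjacent C=O → ether.
  CH(COCH3): pendant –COCH3: carbonyl C bonded to two carbons → ketone.
  CH2OCH2: C–O–C with sp³ carbons on both sides and no adjacent C=O → ether.
  CH(CH=CH2): pendant –CH=CH2: C=C double bond → alkene.
  CH(COOCH3): pendant –COOCH3: carbonyl C bonded to C and –OCH3 → ester.
  CN: –C≡N: carbon triple-bonded to nitrogen → nitrile.
Ester appears at: CH3OOC, CH2COOCH2, CH(COOCH3) → 3.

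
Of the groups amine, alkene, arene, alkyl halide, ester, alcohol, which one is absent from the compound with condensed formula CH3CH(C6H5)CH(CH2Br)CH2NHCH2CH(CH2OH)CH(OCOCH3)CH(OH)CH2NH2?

alcohol: present (CH(CH2OH) — pendant –CH2OH on an sp³ backbone C → alcohol).
alkyl halide: present (CH(CH2Br) — pendant –CH2X: halogen on sp³ carbon → alkyl halide).
ester: present (CH(OCOCH3) — pendant –OC(=O)CH3: an acyloxy group → ester).
arene: present (CH(C6H5) — pendant –C6H5: benzene ring → arene).
amine: present (CH2NHCH2 — C–N–C with sp³ carbons and no adjacent C=O → amine (secondary)).
alkene: absent. In CH(C6H5), the C=C units are part of an aromatic ring, which is an arene, not an isolated alkene.

alkene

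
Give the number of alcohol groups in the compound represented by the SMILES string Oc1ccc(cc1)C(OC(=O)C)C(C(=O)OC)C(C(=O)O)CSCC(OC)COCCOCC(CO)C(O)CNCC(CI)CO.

–OH attached directly to an aromatic ring → phenol (not alcohol); the ring itself is an arene.
pendant –OC(=O)CH3: an acyloxy group → ester.
pendant –COOCH3: carbonyl C bonded to C and –OCH3 → ester.
pendant –COOH: carbonyl C bonded to C and –OH → carboxylic acid.
C–S–C linkage → sulfide (thioether).
pendant –OCH3: C–O–C with sp³ C, no adjacent C=O → ether.
C–O–C with sp³ carbons on both sides and no adjacent C=O → ether.
C–O–C with sp³ carbons on both sides and no adjacent C=O → ether.
pendant –CH2OH on an sp³ backbone C → alcohol.
–OH on an sp³ carbon → alcohol (secondary).
C–N–C with sp³ carbons and no adjacent C=O → amine (secondary).
pendant –CH2X: halogen on sp³ carbon → alkyl halide.
–OH on an sp³ carbon → alcohol.
Alcohol appears at: CH(CH2OH), CH(OH), CH2OH → 3.

3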